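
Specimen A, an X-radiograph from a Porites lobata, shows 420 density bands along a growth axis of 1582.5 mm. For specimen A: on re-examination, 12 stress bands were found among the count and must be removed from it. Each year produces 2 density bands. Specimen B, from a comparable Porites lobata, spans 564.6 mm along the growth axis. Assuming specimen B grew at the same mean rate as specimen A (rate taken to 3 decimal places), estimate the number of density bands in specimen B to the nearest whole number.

Specimen A: true density band count = 420 − 12 = 408.
Specimen A: 408 density bands at 2 per year is 408 / 2 = 204 years.
A: Extension rate ≈ 1582.5 / 204 = 7.757 mm per year.
B spans 564.6 / 7.757 = 72.79 years; at 2 density bands per year that is 72.79 × 2 ≈ 146 density bands.

146 density bands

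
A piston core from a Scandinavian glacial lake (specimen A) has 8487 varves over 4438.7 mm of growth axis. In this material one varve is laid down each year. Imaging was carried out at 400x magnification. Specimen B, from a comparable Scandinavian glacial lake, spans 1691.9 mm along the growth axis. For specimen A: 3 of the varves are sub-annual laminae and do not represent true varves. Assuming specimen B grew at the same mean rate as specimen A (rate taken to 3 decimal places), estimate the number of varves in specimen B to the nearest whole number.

Specimen A: adjusted count: 8487 − 3 = 8484 varves.
A: 4438.7 mm over 8484 years gives 4438.7 / 8484 ≈ 0.523 mm/year.
For B, 1691.9 / 0.523 = 3234.99 years ≈ 3235 varves.

3235 varves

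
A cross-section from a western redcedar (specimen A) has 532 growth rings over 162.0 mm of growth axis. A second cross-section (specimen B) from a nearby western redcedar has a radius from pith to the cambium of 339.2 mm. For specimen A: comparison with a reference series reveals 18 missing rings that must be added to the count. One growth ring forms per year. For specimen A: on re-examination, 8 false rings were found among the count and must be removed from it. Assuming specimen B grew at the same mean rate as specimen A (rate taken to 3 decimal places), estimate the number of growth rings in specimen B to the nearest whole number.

Specimen A: after corrections the count is 532 − 8 + 18 = 542 growth rings.
A: Extension rate ≈ 162.0 / 542 = 0.299 mm per year.
B spans 339.2 / 0.299 = 1134.45 years ≈ 1134 growth rings.

1134 growth rings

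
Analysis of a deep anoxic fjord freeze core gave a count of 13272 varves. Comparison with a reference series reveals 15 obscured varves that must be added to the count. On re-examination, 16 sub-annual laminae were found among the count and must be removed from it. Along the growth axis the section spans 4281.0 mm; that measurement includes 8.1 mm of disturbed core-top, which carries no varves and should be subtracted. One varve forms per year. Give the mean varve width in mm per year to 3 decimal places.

0.322 mm per year

Adjusted count: 13272 − 16 + 15 = 13271 varves.
Net length = 4281.0 − 8.1 = 4272.9 mm.
4272.9 mm over 13271 years gives 4272.9 / 13271 ≈ 0.322 mm per year.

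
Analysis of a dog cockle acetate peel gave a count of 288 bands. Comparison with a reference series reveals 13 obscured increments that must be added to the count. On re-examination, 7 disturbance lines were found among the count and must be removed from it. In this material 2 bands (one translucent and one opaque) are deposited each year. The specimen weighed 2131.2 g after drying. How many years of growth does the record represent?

147 years

After corrections the count is 288 − 7 + 13 = 294 bands.
With 2 bands per year, 294 / 2 = 147 years.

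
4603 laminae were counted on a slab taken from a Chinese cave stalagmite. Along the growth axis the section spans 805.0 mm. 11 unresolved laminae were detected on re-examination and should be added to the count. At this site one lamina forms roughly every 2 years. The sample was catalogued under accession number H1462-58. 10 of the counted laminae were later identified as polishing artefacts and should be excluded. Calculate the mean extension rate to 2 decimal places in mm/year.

Correcting the raw count gives 4603 − 10 + 11 = 4604 true laminae.
4604 laminae at 2 years each span 4604 × 2 = 9208 years.
805.0 mm over 9208 years gives 805.0 / 9208 ≈ 0.09 mm/year.

0.09 mm/year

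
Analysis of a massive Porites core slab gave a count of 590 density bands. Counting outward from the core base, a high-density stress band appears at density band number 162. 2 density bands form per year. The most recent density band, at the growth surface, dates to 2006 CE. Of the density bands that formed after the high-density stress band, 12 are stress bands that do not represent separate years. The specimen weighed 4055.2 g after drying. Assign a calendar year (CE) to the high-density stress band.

Between density band 162 and the growth surface there are 590 − 162 = 428 density bands.
Removing the 12 false density bands leaves 428 − 12 = 416 true density bands beyond the high-density stress band.
Dividing by 2 density bands per year: 416 / 2 = 208 years.
Counting back 208 years from 2006 CE places the high-density stress band in 2006 − 208 = 1798 CE.

1798 CE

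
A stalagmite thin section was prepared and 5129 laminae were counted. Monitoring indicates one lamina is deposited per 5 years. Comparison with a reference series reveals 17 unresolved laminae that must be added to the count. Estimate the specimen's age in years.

Correcting the raw count gives 5129 + 17 = 5146 true laminae.
At 5 years per lamina, 5146 × 5 = 25730 years.

25730 years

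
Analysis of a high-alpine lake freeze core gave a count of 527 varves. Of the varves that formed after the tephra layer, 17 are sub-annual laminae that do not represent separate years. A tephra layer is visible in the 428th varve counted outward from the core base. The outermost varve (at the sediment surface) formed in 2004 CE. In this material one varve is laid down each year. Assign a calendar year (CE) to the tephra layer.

1922 CE

Between varve 428 and the sediment surface there are 527 − 428 = 99 varves.
99 − 17 false = 82 true varves after the tephra layer.
2004 − 82 = 1922 CE.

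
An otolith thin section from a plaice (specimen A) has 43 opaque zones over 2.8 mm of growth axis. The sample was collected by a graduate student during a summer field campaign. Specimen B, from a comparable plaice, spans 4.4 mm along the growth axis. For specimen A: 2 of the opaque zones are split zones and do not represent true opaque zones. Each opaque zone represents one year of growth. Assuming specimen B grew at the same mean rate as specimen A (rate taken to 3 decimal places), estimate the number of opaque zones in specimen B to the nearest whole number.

65 opaque zones

Specimen A: after corrections the count is 43 − 2 = 41 opaque zones.
A: 2.8 mm over 41 years gives 2.8 / 41 ≈ 0.068 mm per year.
Specimen B: 4.4 mm / 0.068 mm per year = 64.71 years ≈ 65 opaque zones.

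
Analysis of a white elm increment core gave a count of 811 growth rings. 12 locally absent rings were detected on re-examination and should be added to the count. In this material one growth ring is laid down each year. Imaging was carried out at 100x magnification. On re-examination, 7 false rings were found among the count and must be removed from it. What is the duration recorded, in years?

Correcting the raw count gives 811 − 7 + 12 = 816 true growth rings.
One growth ring per year makes the duration 816 years.

816 years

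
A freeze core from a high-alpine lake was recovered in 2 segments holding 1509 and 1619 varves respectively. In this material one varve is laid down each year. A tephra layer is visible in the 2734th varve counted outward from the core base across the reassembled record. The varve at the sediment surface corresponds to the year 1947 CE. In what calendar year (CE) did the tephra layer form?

1553 CE

Total varves = 1509 + 1619 = 3128.
3128 − 2734 = 394 varves lie beyond the tephra layer toward the sediment surface.
Counting back 394 years from 1947 CE places the tephra layer in 1947 − 394 = 1553 CE.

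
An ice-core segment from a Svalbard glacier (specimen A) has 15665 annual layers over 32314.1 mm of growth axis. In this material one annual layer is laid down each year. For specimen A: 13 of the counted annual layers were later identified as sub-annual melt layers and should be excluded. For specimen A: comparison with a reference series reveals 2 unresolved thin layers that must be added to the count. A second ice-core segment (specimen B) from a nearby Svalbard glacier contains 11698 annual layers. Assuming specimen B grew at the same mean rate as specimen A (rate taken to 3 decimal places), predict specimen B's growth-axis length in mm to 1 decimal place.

Specimen A: after corrections the count is 15665 − 13 + 2 = 15654 annual layers.
A: 32314.1 mm over 15654 years gives 32314.1 / 15654 ≈ 2.064 mm/year.
Length of B = 2.064 × 11698 = 24144.7 mm.

24144.7 mm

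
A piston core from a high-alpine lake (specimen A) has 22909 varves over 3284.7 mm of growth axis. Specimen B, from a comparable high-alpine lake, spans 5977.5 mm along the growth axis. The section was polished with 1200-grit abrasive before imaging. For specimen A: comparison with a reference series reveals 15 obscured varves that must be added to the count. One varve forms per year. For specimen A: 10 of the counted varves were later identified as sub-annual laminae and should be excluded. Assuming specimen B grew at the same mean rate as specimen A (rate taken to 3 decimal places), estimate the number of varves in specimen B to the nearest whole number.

Specimen A: correcting the raw count gives 22909 − 10 + 15 = 22914 true varves.
A: 3284.7 mm over 22914 years gives 3284.7 / 22914 ≈ 0.143 mm per year.
For B, 5977.5 / 0.143 = 41800.70 years ≈ 41801 varves.

41801 varves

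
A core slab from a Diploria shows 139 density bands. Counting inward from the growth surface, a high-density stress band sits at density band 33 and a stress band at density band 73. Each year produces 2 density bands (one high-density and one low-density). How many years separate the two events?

20 yr

The two markers are separated by 73 − 33 = 40 density bands.
Dividing by 2 density bands per year: 40 / 2 = 20 years.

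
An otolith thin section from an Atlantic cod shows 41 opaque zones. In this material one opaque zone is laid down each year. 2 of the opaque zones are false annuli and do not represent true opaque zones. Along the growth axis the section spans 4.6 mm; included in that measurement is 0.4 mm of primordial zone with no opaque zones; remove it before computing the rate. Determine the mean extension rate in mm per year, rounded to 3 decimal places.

0.108 mm per year

Adjusted count: 41 − 2 = 39 opaque zones.
The growth record spans 4.6 − 0.4 = 4.2 mm.
Extension rate ≈ 4.2 / 39 = 0.108 mm per year.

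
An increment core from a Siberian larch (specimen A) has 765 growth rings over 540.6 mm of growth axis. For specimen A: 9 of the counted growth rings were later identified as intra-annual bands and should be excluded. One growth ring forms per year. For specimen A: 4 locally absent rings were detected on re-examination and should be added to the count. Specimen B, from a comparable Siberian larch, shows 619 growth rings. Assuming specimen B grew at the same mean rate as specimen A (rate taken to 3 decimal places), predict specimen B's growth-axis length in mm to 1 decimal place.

440.1 mm

Specimen A: after corrections the count is 765 − 9 + 4 = 760 growth rings.
A: Extension rate ≈ 540.6 / 760 = 0.711 mm/year.
For B, 0.711 mm/year × 619 years = 440.1 mm.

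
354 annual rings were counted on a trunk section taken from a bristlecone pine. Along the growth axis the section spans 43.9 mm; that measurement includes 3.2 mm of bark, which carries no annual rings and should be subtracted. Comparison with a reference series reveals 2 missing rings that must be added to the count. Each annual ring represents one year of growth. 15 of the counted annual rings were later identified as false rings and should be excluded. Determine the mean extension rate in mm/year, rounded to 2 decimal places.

0.12 mm/year

True annual ring count = 354 − 15 + 2 = 341.
Removing the 3.2 mm offcut leaves 43.9 − 3.2 = 40.7 mm.
Mean rate = 40.7 mm / 341 years ≈ 0.12 mm/year.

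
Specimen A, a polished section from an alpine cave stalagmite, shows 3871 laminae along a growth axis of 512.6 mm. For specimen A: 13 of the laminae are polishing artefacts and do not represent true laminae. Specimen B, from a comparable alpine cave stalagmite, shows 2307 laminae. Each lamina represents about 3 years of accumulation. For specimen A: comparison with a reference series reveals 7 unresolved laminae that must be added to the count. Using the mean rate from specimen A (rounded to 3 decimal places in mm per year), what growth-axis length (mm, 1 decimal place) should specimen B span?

Specimen A: adjusted count: 3871 − 13 + 7 = 3865 laminae.
Specimen A: at 3 years per lamina, 3865 × 3 = 11595 years.
A: Extension rate ≈ 512.6 / 11595 = 0.044 mm per year.
Specimen B: at 3 years per lamina, 2307 × 3 = 6921 years. B's length ≈ 0.044 × 6921 = 304.5 mm.

304.5 mm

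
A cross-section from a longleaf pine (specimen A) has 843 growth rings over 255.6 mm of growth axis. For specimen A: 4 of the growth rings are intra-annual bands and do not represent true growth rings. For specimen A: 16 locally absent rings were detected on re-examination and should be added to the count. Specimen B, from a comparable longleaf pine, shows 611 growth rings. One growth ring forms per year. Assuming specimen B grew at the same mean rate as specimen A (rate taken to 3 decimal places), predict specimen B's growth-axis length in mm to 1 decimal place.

182.7 mm

Specimen A: after corrections the count is 843 − 4 + 16 = 855 growth rings.
A: Mean rate = 255.6 mm / 855 years ≈ 0.299 mm per year.
For B, 0.299 mm/year × 611 years = 182.7 mm.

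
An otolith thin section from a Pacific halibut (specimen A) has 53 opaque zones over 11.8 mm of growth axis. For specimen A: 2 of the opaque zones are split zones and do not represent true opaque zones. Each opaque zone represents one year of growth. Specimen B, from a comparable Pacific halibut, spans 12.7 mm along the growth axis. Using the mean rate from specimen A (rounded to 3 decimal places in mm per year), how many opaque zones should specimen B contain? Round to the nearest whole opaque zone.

55 opaque zones

Specimen A: adjusted count: 53 − 2 = 51 opaque zones.
A: 11.8 mm over 51 years gives 11.8 / 51 ≈ 0.231 mm/year.
Specimen B: 12.7 mm / 0.231 mm per year = 54.98 years ≈ 55 opaque zones.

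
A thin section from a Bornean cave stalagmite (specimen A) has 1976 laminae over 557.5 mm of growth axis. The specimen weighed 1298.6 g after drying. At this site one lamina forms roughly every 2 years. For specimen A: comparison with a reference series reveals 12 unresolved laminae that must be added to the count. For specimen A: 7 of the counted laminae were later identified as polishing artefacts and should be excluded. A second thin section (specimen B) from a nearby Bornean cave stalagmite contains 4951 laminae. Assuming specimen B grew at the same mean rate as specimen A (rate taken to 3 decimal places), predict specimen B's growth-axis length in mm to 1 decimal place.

1396.2 mm

Specimen A: correcting the raw count gives 1976 − 7 + 12 = 1981 true laminae.
Specimen A: 1981 laminae at 2 years each span 1981 × 2 = 3962 years.
A: Mean rate = 557.5 mm / 3962 years ≈ 0.141 mm/year.
Specimen B: 4951 laminae at 2 years each span 4951 × 2 = 9902 years. Length of B = 0.141 × 9902 = 1396.2 mm.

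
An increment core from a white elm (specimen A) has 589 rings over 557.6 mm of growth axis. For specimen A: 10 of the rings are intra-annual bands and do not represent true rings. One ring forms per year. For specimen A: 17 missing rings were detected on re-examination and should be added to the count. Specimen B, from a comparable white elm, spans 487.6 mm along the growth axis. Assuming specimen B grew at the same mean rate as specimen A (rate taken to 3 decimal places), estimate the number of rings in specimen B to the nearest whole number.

521 rings

Specimen A: correcting the raw count gives 589 − 10 + 17 = 596 true rings.
A: 557.6 mm over 596 years gives 557.6 / 596 ≈ 0.936 mm per year.
B spans 487.6 / 0.936 = 520.94 years ≈ 521 rings.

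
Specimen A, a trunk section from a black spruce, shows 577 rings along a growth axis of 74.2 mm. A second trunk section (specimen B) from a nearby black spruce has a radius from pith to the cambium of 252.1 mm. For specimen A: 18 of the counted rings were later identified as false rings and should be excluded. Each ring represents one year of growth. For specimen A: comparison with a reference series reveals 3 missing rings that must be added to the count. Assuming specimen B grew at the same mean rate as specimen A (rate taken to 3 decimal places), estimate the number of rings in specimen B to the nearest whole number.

1910 rings

Specimen A: adjusted count: 577 − 18 + 3 = 562 rings.
A: Extension rate ≈ 74.2 / 562 = 0.132 mm/yr.
Specimen B: 252.1 mm / 0.132 mm per year = 1909.85 years ≈ 1910 rings.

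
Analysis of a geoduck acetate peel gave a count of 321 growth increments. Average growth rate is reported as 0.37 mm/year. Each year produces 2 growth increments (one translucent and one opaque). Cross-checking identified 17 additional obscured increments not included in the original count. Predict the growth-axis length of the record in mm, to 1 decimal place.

62.5 mm

After corrections the count is 321 + 17 = 338 growth increments.
338 growth increments at 2 per year is 338 / 2 = 169 years.
169 years at 0.37 mm/year gives 0.37 × 169 = 62.5 mm.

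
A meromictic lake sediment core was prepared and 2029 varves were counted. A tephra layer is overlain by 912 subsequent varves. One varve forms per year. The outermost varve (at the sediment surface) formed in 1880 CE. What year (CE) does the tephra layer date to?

There are 912 varves younger than the tephra layer.
1880 − 912 = 968 CE.

968 CE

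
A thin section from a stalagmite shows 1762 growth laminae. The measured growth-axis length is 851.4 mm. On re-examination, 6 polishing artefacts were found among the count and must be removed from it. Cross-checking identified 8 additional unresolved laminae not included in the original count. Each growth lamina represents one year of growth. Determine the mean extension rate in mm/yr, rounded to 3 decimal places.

Adjusted count: 1762 − 6 + 8 = 1764 growth laminae.
Mean rate = 851.4 mm / 1764 years ≈ 0.483 mm/yr.

0.483 mm/yr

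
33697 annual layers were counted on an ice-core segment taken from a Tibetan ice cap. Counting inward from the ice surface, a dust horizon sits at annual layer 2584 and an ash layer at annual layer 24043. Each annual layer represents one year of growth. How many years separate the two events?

The two markers are separated by 24043 − 2584 = 21459 annual layers.
That is 21459 years at one annual layer per year.

21459 years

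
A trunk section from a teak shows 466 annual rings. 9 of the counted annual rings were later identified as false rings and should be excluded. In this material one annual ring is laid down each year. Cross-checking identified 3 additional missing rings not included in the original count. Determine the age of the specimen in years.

After corrections the count is 466 − 9 + 3 = 460 annual rings.
One annual ring per year makes the duration 460 years.

460 yr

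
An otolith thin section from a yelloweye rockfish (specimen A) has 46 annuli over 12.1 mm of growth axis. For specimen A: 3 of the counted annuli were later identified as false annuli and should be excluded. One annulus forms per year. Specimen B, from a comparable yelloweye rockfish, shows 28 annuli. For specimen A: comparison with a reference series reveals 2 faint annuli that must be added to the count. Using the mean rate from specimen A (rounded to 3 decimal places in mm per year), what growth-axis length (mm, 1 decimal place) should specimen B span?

Specimen A: true annulus count = 46 − 3 + 2 = 45.
A: Extension rate ≈ 12.1 / 45 = 0.269 mm per year.
For B, 0.269 mm/year × 28 years = 7.5 mm.

7.5 mm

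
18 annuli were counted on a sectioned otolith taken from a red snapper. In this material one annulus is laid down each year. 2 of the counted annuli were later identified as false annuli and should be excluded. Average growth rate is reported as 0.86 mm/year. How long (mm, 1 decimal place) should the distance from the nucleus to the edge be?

13.8 mm

True annulus count = 18 − 2 = 16.
Predicted length = 0.86 mm/year × 16 years = 13.8 mm.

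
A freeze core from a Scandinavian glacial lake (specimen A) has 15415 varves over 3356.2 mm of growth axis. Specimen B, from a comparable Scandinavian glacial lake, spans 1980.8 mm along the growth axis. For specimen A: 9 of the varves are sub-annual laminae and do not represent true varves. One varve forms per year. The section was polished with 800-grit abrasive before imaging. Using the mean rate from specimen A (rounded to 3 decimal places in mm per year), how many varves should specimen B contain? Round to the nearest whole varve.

9086 varves

Specimen A: after corrections the count is 15415 − 9 = 15406 varves.
A: Mean rate = 3356.2 mm / 15406 years ≈ 0.218 mm/year.
B spans 1980.8 / 0.218 = 9086.24 years ≈ 9086 varves.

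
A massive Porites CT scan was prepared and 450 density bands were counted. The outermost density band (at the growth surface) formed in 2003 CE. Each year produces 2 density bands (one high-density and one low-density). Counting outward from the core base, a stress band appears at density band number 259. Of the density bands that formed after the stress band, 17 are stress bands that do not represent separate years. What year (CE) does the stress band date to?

1916 CE

Between density band 259 and the growth surface there are 450 − 259 = 191 density bands.
Excluding 17 false density bands: 191 − 17 = 174.
With 2 density bands per year, 174 / 2 = 87 years.
2003 − 87 = 1916 CE.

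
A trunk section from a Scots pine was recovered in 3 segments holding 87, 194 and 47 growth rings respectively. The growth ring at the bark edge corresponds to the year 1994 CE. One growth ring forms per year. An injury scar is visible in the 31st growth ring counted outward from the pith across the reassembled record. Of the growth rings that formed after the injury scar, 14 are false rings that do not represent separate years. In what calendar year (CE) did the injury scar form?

Total growth rings = 87 + 194 + 47 = 328.
The injury scar sits at growth ring 31 from the pith, so 328 − 31 = 297 growth rings formed after it.
Removing the 14 false growth rings leaves 297 − 14 = 283 true growth rings beyond the injury scar.
The growth ring at the bark edge is 1994 CE, so the injury scar dates to 1994 − 283 = 1711 CE.

1711 CE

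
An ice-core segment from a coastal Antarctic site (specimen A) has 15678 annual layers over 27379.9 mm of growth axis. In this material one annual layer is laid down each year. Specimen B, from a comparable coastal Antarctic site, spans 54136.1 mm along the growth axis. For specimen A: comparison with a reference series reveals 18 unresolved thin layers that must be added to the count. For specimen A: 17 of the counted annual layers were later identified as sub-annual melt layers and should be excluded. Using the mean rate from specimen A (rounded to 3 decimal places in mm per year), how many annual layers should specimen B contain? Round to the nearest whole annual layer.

Specimen A: correcting the raw count gives 15678 − 17 + 18 = 15679 true annual layers.
A: 27379.9 mm over 15679 years gives 27379.9 / 15679 ≈ 1.746 mm/yr.
B spans 54136.1 / 1.746 = 31005.78 years ≈ 31006 annual layers.

31006 annual layers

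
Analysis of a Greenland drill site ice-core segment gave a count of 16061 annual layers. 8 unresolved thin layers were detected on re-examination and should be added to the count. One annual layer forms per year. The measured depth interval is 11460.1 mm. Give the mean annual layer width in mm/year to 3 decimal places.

Correcting the raw count gives 16061 + 8 = 16069 true annual layers.
Extension rate ≈ 11460.1 / 16069 = 0.713 mm/year.

0.713 mm/year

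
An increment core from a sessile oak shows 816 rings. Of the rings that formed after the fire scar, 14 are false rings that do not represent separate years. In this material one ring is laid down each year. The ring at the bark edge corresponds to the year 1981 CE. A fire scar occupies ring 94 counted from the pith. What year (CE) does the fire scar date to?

Between ring 94 and the bark edge there are 816 − 94 = 722 rings.
Excluding 14 false rings: 722 − 14 = 708.
Counting back 708 years from 1981 CE places the fire scar in 1981 − 708 = 1273 CE.

1273 CE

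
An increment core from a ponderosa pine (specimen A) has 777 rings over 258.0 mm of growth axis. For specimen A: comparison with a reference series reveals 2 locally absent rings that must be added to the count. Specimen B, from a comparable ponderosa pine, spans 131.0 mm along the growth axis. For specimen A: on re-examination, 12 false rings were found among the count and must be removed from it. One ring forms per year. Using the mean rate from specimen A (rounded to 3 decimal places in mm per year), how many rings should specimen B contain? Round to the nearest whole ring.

390 rings

Specimen A: adjusted count: 777 − 12 + 2 = 767 rings.
A: Mean rate = 258.0 mm / 767 years ≈ 0.336 mm/yr.
Specimen B: 131.0 mm / 0.336 mm per year = 389.88 years ≈ 390 rings.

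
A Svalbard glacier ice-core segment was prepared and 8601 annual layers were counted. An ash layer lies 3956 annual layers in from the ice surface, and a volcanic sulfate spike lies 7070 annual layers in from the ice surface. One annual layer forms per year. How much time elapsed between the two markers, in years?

7070 − 3956 = 3114 annual layers lie between the two events.
One annual layer per year makes the interval 3114 years.

3114 years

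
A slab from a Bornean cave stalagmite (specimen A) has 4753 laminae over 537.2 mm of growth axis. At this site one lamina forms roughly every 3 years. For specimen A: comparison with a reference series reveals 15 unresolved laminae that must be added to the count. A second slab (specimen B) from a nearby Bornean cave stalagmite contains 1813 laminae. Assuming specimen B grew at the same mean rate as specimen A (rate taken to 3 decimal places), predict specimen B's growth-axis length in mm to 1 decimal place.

Specimen A: true lamina count = 4753 + 15 = 4768.
Specimen A: at 3 years per lamina, 4768 × 3 = 14304 years.
A: Mean rate = 537.2 mm / 14304 years ≈ 0.038 mm/yr.
Specimen B: 1813 laminae at 3 years each span 1813 × 3 = 5439 years. B's length ≈ 0.038 × 5439 = 206.7 mm.

206.7 mm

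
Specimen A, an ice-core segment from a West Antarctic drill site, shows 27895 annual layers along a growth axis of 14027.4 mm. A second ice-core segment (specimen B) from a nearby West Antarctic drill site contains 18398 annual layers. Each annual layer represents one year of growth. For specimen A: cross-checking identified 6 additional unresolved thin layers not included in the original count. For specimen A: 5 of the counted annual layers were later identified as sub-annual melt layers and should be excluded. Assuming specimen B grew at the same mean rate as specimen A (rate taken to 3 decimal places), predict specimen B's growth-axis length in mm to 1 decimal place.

9254.2 mm

Specimen A: adjusted count: 27895 − 5 + 6 = 27896 annual layers.
A: 14027.4 mm over 27896 years gives 14027.4 / 27896 ≈ 0.503 mm per year.
Length of B = 0.503 × 18398 = 9254.2 mm.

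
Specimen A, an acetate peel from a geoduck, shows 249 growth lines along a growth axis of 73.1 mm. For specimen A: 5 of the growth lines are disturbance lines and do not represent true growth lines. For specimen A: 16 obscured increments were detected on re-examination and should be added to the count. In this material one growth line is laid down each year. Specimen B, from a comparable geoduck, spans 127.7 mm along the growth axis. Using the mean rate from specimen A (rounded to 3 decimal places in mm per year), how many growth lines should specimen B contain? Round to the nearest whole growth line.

Specimen A: adjusted count: 249 − 5 + 16 = 260 growth lines.
A: 73.1 mm over 260 years gives 73.1 / 260 ≈ 0.281 mm per year.
B spans 127.7 / 0.281 = 454.45 years ≈ 454 growth lines.

454 growth lines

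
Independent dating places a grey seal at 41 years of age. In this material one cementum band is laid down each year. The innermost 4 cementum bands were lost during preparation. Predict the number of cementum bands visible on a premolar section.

One cementum band per year gives 41 cementum bands over 41 years.
Less the 4 uncaptured cementum bands: 41 − 4 = 37.

37 cementum bands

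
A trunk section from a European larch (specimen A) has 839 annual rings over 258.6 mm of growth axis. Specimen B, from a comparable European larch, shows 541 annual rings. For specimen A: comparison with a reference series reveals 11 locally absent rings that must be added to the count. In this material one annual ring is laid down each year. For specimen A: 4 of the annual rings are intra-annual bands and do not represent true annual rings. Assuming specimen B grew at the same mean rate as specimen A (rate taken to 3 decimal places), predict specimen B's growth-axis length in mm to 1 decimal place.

Specimen A: correcting the raw count gives 839 − 4 + 11 = 846 true annual rings.
A: Mean rate = 258.6 mm / 846 years ≈ 0.306 mm per year.
B's length ≈ 0.306 × 541 = 165.5 mm.

165.5 mm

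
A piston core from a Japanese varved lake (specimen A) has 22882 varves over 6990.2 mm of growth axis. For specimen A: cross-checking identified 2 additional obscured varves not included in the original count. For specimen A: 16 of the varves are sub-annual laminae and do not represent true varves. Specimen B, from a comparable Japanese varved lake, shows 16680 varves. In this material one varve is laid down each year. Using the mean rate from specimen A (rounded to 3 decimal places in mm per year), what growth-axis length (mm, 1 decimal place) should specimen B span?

Specimen A: true varve count = 22882 − 16 + 2 = 22868.
A: 6990.2 mm over 22868 years gives 6990.2 / 22868 ≈ 0.306 mm/year.
B's length ≈ 0.306 × 16680 = 5104.1 mm.

5104.1 mm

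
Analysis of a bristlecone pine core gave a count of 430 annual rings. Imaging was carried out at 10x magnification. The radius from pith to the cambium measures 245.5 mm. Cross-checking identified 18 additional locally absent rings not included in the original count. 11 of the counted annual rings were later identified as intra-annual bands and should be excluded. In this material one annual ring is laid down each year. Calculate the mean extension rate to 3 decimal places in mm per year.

0.562 mm per year

Adjusted count: 430 − 11 + 18 = 437 annual rings.
245.5 mm over 437 years gives 245.5 / 437 ≈ 0.562 mm per year.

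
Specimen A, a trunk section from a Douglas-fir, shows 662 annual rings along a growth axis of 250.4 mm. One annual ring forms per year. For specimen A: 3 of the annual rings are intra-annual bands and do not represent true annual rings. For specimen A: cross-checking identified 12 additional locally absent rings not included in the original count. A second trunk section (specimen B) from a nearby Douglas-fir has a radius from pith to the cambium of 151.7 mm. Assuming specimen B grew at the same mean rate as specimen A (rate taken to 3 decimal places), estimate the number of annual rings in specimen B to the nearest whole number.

Specimen A: true annual ring count = 662 − 3 + 12 = 671.
A: 250.4 mm over 671 years gives 250.4 / 671 ≈ 0.373 mm/yr.
B spans 151.7 / 0.373 = 406.70 years ≈ 407 annual rings.

407 annual rings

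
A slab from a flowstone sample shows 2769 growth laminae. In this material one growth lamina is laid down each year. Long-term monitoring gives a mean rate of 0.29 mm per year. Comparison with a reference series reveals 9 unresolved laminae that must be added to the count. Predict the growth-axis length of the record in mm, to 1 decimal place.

Adjusted count: 2769 + 9 = 2778 growth laminae.
Predicted length = 0.29 mm/year × 2778 years = 805.6 mm.

805.6 mm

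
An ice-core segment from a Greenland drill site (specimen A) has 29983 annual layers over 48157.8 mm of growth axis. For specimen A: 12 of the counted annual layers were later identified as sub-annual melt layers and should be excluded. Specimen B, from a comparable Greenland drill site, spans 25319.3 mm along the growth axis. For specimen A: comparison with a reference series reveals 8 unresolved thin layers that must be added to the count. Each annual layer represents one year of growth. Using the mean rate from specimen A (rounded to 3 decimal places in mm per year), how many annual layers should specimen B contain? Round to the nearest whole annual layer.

15765 annual layers

Specimen A: after corrections the count is 29983 − 12 + 8 = 29979 annual layers.
A: 48157.8 mm over 29979 years gives 48157.8 / 29979 ≈ 1.606 mm/year.
B spans 25319.3 / 1.606 = 15765.44 years ≈ 15765 annual layers.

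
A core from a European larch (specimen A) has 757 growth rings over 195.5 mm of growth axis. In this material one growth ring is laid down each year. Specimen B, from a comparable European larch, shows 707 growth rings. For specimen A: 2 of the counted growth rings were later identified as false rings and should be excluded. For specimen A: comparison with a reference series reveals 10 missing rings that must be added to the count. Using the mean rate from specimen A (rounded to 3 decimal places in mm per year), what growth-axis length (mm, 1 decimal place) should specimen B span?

Specimen A: adjusted count: 757 − 2 + 10 = 765 growth rings.
A: Extension rate ≈ 195.5 / 765 = 0.256 mm/year.
B's length ≈ 0.256 × 707 = 181.0 mm.

181.0 mm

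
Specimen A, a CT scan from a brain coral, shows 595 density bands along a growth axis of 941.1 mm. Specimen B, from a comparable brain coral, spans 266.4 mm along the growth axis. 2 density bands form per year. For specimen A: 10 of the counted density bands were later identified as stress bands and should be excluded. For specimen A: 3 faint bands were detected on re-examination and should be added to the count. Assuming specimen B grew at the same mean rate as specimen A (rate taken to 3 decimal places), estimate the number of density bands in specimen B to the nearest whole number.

166 density bands

Specimen A: after corrections the count is 595 − 10 + 3 = 588 density bands.
Specimen A: with 2 density bands per year, 588 / 2 = 294 years.
A: Mean rate = 941.1 mm / 294 years ≈ 3.201 mm/year.
For B, 266.4 / 3.201 = 83.22 years; at 2 density bands per year that is 83.22 × 2 ≈ 166 density bands.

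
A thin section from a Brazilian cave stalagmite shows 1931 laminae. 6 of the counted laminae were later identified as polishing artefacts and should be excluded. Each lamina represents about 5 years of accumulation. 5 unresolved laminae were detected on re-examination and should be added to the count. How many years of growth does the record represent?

9650 years

Correcting the raw count gives 1931 − 6 + 5 = 1930 true laminae.
Multiplying by 5 years per lamina: 1930 × 5 = 9650 years.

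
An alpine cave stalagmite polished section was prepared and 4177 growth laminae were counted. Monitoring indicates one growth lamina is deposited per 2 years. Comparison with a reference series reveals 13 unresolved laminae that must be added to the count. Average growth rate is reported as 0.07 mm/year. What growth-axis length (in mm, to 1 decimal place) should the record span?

True growth lamina count = 4177 + 13 = 4190.
Multiplying by 2 years per growth lamina: 4190 × 2 = 8380 years.
8380 years at 0.07 mm/year gives 0.07 × 8380 = 586.6 mm.

586.6 mm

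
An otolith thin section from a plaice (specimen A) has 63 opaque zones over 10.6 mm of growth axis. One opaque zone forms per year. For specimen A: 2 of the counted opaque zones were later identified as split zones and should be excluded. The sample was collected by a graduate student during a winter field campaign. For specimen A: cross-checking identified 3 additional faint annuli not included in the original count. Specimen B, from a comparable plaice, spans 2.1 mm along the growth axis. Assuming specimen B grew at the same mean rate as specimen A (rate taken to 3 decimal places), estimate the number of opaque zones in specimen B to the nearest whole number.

13 opaque zones

Specimen A: after corrections the count is 63 − 2 + 3 = 64 opaque zones.
A: Mean rate = 10.6 mm / 64 years ≈ 0.166 mm/year.
For B, 2.1 / 0.166 = 12.65 years ≈ 13 opaque zones.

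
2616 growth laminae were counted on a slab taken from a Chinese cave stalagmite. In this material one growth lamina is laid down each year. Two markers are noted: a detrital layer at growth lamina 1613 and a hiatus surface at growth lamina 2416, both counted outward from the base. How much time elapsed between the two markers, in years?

803 years

Separation: 2416 − 1613 = 803 growth laminae.
One growth lamina per year makes the interval 803 years.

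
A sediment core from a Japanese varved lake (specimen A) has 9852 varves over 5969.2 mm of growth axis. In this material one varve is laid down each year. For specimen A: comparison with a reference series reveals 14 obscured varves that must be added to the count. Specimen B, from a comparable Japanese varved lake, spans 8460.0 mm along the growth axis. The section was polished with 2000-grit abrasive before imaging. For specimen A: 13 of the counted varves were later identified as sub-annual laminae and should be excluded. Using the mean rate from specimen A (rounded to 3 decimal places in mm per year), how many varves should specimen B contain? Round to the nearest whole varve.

Specimen A: after corrections the count is 9852 − 13 + 14 = 9853 varves.
A: 5969.2 mm over 9853 years gives 5969.2 / 9853 ≈ 0.606 mm/year.
For B, 8460.0 / 0.606 = 13960.40 years ≈ 13960 varves.

13960 varves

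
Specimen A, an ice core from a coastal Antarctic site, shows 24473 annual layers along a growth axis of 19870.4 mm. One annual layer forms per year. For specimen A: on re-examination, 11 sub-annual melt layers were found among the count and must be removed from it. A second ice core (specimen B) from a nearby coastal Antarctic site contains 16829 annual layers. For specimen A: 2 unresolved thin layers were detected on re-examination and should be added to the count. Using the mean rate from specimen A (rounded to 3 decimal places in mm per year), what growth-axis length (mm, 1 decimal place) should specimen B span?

13665.1 mm

Specimen A: after corrections the count is 24473 − 11 + 2 = 24464 annual layers.
A: 19870.4 mm over 24464 years gives 19870.4 / 24464 ≈ 0.812 mm per year.
B's length ≈ 0.812 × 16829 = 13665.1 mm.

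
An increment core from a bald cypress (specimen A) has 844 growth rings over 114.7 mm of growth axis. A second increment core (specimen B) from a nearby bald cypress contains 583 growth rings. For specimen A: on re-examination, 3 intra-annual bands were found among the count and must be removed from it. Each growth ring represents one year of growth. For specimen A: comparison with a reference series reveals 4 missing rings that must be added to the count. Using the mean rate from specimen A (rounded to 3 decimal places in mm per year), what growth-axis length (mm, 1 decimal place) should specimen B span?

79.3 mm

Specimen A: after corrections the count is 844 − 3 + 4 = 845 growth rings.
A: Mean rate = 114.7 mm / 845 years ≈ 0.136 mm/yr.
B's length ≈ 0.136 × 583 = 79.3 mm.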